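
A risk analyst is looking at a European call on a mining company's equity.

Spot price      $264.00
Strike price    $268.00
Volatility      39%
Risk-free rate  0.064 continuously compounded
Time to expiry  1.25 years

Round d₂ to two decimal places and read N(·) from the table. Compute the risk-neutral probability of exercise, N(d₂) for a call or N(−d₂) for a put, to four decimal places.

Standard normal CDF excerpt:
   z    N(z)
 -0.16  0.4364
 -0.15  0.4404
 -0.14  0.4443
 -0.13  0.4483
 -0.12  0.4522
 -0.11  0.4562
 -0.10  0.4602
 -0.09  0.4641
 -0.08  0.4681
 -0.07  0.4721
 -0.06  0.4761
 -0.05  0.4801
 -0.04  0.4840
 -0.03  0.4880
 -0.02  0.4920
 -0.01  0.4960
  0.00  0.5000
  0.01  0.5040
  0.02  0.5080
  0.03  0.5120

T = 1.25;  σ√T = 0.4360
ln(S/K) + (r + σ²/2)T = ln(264/268) + (0.064 + 0.39²/2)·1.25 = -0.0150 + 0.1751 = 0.1600
d₁ = 0.1600 / 0.4360 = 0.3670 ≈ 0.37
d₂ = d₁ − σ√T = 0.3670 − 0.4360 = -0.0690 ≈ -0.07
Risk-neutral Pr[S_T > K] = N(d₂) = N(-0.07) = 0.4721

0.4721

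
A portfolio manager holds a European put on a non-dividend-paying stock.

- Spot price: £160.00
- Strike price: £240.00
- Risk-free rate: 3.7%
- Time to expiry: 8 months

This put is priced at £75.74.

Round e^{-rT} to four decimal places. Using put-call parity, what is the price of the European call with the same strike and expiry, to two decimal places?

£1.60

exp(−rT) = exp(−0.037·0.6667) = 0.9756
Put-call parity: C − P = S − K·e^(−rT) = 160 − 240·0.9756 = 160 − 234.1440 = -74.1440
C = P + (C − P) = 75.74 + (-74.1440) = 1.5960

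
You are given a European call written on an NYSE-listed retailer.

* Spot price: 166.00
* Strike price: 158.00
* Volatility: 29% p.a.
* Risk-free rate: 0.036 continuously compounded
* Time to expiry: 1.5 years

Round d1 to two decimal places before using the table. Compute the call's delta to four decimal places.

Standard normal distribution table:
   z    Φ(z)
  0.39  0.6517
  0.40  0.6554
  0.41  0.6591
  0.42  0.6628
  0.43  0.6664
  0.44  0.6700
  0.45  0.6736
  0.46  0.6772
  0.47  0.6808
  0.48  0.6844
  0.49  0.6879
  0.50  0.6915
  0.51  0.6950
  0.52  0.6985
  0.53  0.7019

σ√T = 0.29 × 1.2247 = 0.3552
d₁ = [ln(166/158) + (0.036 + 0.29²/2)·1.5] / 0.3552 = [0.0494 + 0.1171] / 0.3552 = 0.4687 ≈ 0.47
N(d₁) = N(0.47) = 0.6808
Δ_call = N(d₁) = 0.6808

0.6808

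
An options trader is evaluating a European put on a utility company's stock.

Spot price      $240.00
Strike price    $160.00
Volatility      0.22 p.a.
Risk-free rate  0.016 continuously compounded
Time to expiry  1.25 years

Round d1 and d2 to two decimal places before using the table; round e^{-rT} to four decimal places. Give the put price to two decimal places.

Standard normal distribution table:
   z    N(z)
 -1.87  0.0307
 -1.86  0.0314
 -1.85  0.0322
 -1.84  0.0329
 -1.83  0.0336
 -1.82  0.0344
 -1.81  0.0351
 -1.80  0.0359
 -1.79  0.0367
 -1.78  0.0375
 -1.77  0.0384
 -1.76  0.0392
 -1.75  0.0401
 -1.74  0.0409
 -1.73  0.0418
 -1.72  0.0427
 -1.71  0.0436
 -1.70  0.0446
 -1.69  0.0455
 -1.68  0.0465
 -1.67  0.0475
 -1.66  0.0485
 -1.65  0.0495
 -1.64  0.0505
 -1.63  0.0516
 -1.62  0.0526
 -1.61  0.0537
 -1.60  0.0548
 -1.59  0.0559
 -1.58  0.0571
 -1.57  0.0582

σ√T = 0.22·√1.25 = 0.2460
d₁ = [ln(240/160) + (0.016 + ½·0.22²)·1.25] / (σ√T) = (0.4055 + 0.0503) / 0.2460 = 1.8527 ⇒ 1.85
d₂ = 1.8527 − 0.2460 = 1.6068 ⇒ 1.61
e^(−rT) = e^(−0.016·1.25) = 0.9802
N(−d₂) = N(-1.61) = 0.0537;  N(−d₁) = N(-1.85) = 0.0322
P = 160·0.9802·0.0537 − 240·0.0322 = 8.4219 − 7.7280 = 0.6939

$0.69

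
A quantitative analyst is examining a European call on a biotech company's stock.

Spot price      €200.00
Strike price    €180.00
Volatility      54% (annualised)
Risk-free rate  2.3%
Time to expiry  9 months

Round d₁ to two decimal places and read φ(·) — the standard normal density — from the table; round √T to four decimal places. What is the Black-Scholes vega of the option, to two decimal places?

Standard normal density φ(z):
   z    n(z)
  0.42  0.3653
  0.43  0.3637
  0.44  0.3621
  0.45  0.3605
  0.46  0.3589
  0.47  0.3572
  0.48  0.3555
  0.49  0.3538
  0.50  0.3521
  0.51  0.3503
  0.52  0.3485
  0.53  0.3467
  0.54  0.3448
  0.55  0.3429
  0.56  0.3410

60.98

T = 0.75;  σ√T = 0.4677
ln(S/K) + (r + σ²/2)T = ln(200/180) + (0.023 + 0.54²/2)·0.75 = 0.1054 + 0.1266 = 0.2320
d₁ = 0.2320 / 0.4677 = 0.4960 ⇒ 0.50
√T = √0.75 = 0.8660
φ(d₁) = φ(0.50) = 0.3521
vega = S·φ(d₁)·√T = 200·0.3521·0.8660 = 60.9837
(The put has the same vega.)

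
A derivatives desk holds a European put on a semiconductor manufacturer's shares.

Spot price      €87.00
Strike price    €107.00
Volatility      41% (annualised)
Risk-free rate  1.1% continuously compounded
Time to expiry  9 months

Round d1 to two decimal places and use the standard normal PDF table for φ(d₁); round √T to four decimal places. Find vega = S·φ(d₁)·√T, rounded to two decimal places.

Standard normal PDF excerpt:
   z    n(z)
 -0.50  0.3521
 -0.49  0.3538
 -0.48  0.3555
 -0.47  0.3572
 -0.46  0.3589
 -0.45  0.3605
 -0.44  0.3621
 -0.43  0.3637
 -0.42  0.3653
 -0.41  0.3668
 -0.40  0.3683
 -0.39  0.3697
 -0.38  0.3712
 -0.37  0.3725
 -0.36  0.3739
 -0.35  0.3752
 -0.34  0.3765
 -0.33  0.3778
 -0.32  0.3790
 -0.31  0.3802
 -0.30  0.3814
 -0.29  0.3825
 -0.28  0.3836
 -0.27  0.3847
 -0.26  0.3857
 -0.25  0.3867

27.97

σ√T = 0.41 × 0.8660 = 0.3551
d₁ = [ln(87/107) + (0.011 + 0.41²/2)·0.75] / 0.3551 = [-0.2069 + 0.0713] / 0.3551 = -0.3820 ≈ -0.38
√T = √0.75 = 0.8660
φ(d₁) = φ(-0.38) = 0.3712
vega = S·φ(d₁)·√T = 87·0.3712·0.8660 = 27.9670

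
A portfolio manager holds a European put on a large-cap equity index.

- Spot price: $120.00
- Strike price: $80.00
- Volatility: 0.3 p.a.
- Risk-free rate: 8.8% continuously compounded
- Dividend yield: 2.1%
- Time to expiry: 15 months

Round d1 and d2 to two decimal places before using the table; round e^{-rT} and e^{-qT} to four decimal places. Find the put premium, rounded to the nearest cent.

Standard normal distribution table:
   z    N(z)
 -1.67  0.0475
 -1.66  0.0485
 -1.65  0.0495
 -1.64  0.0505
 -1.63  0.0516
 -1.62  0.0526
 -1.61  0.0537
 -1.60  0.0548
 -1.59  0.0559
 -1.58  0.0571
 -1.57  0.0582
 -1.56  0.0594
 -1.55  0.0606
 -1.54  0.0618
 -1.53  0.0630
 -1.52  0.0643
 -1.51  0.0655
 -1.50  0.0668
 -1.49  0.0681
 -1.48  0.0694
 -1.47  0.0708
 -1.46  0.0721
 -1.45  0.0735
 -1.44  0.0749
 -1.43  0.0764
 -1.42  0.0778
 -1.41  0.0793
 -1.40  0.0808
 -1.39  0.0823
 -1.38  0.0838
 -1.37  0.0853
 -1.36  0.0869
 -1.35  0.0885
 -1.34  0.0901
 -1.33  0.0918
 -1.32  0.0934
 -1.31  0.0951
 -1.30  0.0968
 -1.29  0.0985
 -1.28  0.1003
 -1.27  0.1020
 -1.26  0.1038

T = 1.25;  σ√T = 0.3354
d₁ = [ln(120/80) + (0.088 − 0.021 + ½·0.3²)·1.25] / (σ√T) = (0.4055 + 0.1400) / 0.3354 = 1.6263 ⇒ 1.63
d₂ = 1.6263 − 0.3354 = 1.2909 ⇒ 1.29
exp(−qT) = exp(−0.021·1.25) = 0.9741;  exp(−rT) = exp(−0.088·1.25) = 0.8958
N(−d₂) = N(-1.29) = 0.0985;  N(−d₁) = N(-1.63) = 0.0516
P = 80·0.8958·0.0985 − 120·0.9741·0.0516 = 7.0589 − 6.0316 = 1.0273

$1.03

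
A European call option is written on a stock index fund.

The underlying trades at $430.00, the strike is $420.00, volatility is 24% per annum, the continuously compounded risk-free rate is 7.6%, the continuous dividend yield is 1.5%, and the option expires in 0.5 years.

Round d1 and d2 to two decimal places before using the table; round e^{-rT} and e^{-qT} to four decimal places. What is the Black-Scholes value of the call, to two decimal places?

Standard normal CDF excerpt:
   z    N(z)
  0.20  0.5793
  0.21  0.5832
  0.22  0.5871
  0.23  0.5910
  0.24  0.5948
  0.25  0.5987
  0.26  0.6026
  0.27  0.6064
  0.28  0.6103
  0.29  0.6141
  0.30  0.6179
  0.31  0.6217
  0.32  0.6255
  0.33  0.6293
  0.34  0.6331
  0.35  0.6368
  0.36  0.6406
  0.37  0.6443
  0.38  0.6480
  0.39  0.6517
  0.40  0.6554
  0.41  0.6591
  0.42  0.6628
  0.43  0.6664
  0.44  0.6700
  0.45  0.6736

T = 0.5;  σ√T = 0.1697
d₁ = [ln(430/420) + (0.076 − 0.015 + 0.24²/2)·0.5] / 0.1697 = [0.0235 + 0.0449] / 0.1697 = 0.4032 ⇒ 0.40
d₂ = d₁ − σ√T = 0.4032 − 0.1697 = 0.2335 ⇒ 0.23
exp(−qT) = exp(−0.015·0.5) = 0.9925;  exp(−rT) = exp(−0.076·0.5) = 0.9627
C = 430·0.9925·N(0.40) − 420·0.9627·N(0.23) = 430·0.9925·0.6554 − 420·0.9627·0.5910 = 279.7083 − 238.9614 = 40.7469

$40.75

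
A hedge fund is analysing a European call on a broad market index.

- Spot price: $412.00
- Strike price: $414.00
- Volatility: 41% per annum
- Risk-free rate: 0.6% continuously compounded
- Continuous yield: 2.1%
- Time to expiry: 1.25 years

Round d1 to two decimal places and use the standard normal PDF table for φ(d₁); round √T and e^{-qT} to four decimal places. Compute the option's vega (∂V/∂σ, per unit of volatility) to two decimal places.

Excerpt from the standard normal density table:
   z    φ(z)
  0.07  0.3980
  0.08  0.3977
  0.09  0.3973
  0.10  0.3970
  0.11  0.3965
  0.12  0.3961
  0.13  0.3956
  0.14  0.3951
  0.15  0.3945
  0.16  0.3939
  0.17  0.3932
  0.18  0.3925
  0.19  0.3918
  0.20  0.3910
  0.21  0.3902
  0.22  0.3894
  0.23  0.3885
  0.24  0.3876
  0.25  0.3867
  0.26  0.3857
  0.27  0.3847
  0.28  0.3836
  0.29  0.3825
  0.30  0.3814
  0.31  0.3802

176.11

σ√T = 0.41·√1.25 = 0.4584
d₁ = [ln(412/414) + (0.006 − 0.021 + 0.41²/2)·1.25] / 0.4584 = [-0.0048 + 0.0863] / 0.4584 = 0.1777 ≈ 0.18
√T = √1.25 = 1.1180
φ(d₁) = φ(0.18) = 0.3925
exp(−qT) = exp(−0.021·1.25) = 0.9741
vega = S·exp(−qT)·φ(d₁)·√T = 412·0.9741·0.3925·1.1180 = 176.1093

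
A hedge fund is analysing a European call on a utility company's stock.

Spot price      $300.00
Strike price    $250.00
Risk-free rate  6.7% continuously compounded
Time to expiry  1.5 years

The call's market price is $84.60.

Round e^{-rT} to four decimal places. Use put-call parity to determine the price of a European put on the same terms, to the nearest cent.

exp(−rT) = exp(−0.067·1.5) = 0.9044
Put-call parity: C − P = S − K·e^(−rT) = 300 − 250·0.9044 = 300 − 226.1000 = 73.9000
P = C − (C − P) = 84.60 − (73.9000) = 10.7000

$10.70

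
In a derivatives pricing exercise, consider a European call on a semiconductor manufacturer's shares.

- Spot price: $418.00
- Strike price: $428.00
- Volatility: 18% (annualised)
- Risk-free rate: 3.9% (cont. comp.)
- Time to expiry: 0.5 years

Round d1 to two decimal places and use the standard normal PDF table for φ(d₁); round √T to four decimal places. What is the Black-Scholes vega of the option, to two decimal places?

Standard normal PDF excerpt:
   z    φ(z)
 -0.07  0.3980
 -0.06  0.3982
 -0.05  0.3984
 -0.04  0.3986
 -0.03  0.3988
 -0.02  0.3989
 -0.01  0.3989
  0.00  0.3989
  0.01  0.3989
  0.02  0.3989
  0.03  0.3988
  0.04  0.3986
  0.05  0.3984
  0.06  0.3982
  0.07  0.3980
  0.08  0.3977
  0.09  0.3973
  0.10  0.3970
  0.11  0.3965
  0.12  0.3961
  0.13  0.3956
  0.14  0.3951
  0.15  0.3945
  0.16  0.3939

σ√T = 0.18·√0.5 = 0.1273
d₁ = [ln(418/428) + (0.039 + 0.18²/2)·0.5] / 0.1273 = [-0.0236 + 0.0276] / 0.1273 = 0.0311 which rounds to 0.03
√T = √0.5 = 0.7071
φ(d₁) = φ(0.03) = 0.3988
vega = S·φ(d₁)·√T = 418·0.3988·0.7071 = 117.8724

117.87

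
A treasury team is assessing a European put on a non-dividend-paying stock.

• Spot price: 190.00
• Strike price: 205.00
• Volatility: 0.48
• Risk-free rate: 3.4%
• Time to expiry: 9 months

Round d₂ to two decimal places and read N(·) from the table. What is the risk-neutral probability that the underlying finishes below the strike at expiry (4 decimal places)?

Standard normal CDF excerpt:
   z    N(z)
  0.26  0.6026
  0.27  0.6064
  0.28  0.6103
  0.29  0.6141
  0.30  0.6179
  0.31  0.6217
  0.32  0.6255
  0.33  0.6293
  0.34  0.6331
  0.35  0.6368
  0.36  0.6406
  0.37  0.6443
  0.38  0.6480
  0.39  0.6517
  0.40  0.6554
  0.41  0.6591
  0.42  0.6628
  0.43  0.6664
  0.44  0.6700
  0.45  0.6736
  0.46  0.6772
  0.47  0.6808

0.6293

T = 0.75;  σ√T = 0.4157
d₁ = [ln(190/205) + (0.034 + 0.48²/2)·0.75] / 0.4157 = [-0.0760 + 0.1119] / 0.4157 = 0.0864 ⇒ 0.09
d₂ = d₁ − σ√T = 0.0864 − 0.4157 = -0.3293 ⇒ -0.33
Pr(exercise) under Q = N(−d₂) = N(0.33) = 0.6293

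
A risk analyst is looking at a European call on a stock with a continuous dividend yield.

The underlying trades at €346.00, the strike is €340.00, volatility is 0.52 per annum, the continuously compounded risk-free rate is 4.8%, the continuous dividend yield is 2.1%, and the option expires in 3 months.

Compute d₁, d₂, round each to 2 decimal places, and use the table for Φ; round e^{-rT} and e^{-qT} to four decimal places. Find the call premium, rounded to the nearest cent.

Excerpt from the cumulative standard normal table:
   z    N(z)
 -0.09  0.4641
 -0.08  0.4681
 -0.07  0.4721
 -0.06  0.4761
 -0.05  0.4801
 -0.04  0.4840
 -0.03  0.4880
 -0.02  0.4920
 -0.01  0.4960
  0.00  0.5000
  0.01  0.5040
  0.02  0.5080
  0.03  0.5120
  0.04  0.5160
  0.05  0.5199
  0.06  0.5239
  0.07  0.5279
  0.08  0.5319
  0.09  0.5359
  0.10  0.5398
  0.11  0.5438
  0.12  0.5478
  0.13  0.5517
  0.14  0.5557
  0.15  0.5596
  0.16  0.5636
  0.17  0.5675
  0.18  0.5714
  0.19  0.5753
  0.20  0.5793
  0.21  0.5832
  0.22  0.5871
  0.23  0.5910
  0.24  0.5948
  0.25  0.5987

σ√T = 0.52·√0.25 = 0.2600
ln(S/K) + (r − q + σ²/2)T = ln(346/340) + (0.048 − 0.021 + 0.52²/2)·0.25 = 0.0175 + 0.0406 = 0.0580
d₁ = 0.0580 / 0.2600 = 0.2232 which rounds to 0.22
d₂ = d₁ − σ√T = 0.2232 − 0.2600 = -0.0368 which rounds to -0.04
e^(−qT) = e^(−0.021·0.25) = 0.9948;  e^(−rT) = e^(−0.048·0.25) = 0.9881
N(d₁) = N(0.22) = 0.5871;  N(d₂) = N(-0.04) = 0.4840
C = 346·0.9948·0.5871 − 340·0.9881·0.4840 = 202.0803 − 162.6017 = 39.4786

€39.48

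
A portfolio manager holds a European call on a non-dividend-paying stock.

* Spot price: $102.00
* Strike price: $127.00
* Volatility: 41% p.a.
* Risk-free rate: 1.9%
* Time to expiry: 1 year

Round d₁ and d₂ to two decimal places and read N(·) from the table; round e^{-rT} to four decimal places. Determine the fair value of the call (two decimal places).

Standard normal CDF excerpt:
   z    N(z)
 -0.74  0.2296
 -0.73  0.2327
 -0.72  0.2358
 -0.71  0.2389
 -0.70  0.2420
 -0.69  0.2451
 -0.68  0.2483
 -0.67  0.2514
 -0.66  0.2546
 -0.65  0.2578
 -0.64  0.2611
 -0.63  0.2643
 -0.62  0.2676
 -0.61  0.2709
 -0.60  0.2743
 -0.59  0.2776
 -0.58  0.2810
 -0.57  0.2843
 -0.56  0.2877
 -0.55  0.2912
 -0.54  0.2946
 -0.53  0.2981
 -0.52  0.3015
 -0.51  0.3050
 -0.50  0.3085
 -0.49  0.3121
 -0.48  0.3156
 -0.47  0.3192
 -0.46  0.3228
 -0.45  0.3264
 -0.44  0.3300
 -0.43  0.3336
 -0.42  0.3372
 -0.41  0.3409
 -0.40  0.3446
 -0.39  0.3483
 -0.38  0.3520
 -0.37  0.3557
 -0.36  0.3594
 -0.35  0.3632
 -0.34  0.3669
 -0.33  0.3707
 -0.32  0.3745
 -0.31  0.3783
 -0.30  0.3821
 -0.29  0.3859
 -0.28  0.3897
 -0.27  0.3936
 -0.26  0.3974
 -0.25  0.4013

$9.21

T = 1;  σ√T = 0.4100
d₁ = [ln(102/127) + (0.019 + 0.41²/2)·1] / 0.4100 = [-0.2192 + 0.1030] / 0.4100 = -0.2833 which rounds to -0.28
d₂ = d₁ − σ√T = -0.2833 − 0.4100 = -0.6933 which rounds to -0.69
e^(−rT) = e^(−0.019·1) = 0.9812
C = 102·N(-0.28) − 127·0.9812·N(-0.69) = 102·0.3897 − 127·0.9812·0.2451 = 39.7494 − 30.5425 = 9.2069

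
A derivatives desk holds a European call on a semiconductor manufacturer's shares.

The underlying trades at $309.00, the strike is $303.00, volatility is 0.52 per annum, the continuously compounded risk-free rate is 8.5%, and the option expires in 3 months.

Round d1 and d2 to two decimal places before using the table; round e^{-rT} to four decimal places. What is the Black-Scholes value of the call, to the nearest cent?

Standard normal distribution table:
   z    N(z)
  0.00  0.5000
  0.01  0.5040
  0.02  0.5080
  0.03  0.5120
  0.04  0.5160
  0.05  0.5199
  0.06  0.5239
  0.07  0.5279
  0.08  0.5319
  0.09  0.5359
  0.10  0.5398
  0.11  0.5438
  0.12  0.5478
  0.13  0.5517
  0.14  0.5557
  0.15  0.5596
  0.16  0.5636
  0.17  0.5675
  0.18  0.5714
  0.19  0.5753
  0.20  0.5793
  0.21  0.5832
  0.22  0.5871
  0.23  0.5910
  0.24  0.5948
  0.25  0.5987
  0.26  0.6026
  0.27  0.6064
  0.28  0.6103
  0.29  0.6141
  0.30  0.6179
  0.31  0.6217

$37.88

T = 0.25;  σ√T = 0.2600
ln(S/K) + (r + σ²/2)T = ln(309/303) + (0.085 + 0.52²/2)·0.25 = 0.0196 + 0.0551 = 0.0747
d₁ = 0.0747 / 0.2600 = 0.2871 which rounds to 0.29
d₂ = d₁ − σ√T = 0.2871 − 0.2600 = 0.0271 which rounds to 0.03
exp(−rT) = exp(−0.085·0.25) = 0.9790
N(d₁) = N(0.29) = 0.6141;  N(d₂) = N(0.03) = 0.5120
C = 309·0.6141 − 303·0.9790·0.5120 = 189.7569 − 151.8781 = 37.8788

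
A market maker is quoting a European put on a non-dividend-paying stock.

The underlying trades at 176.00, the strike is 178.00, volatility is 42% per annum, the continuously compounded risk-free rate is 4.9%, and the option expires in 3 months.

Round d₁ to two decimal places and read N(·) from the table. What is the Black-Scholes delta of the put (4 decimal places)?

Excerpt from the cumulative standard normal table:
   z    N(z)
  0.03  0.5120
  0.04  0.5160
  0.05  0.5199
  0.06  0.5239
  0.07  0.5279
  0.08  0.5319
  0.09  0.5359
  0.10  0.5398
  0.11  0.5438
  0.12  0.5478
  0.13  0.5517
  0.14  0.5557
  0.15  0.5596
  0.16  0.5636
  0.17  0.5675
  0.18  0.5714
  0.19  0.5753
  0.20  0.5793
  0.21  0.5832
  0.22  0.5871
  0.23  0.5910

σ√T = 0.42·√0.25 = 0.2100
d₁ = [ln(176/178) + (0.049 + ½·0.42²)·0.25] / (σ√T) = (-0.0113 + 0.0343) / 0.2100 = 0.1095 ≈ 0.11
N(d₁) = N(0.11) = 0.5438
Δ_put = N(d₁) − 1 = 0.5438 − 1 = -0.4562

-0.4562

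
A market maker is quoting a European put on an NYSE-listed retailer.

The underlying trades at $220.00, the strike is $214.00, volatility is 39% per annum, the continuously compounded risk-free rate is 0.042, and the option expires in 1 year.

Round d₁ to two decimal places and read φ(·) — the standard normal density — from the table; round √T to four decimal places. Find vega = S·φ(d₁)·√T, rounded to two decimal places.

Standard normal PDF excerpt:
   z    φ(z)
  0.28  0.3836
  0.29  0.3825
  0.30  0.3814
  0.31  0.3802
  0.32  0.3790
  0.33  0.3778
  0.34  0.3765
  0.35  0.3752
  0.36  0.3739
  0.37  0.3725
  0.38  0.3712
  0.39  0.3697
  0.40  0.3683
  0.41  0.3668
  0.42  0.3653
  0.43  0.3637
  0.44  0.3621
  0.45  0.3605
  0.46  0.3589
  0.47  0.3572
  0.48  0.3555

81.95

σ√T = 0.39·√1 = 0.3900
ln(S/K) + (r + σ²/2)T = ln(220/214) + (0.042 + 0.39²/2)·1 = 0.0277 + 0.1181 = 0.1457
d₁ = 0.1457 / 0.3900 = 0.3736 ⇒ 0.37
√T = √1 = 1.0000
φ(d₁) = φ(0.37) = 0.3725
vega = S·φ(d₁)·√T = 220·0.3725·1.0000 = 81.9500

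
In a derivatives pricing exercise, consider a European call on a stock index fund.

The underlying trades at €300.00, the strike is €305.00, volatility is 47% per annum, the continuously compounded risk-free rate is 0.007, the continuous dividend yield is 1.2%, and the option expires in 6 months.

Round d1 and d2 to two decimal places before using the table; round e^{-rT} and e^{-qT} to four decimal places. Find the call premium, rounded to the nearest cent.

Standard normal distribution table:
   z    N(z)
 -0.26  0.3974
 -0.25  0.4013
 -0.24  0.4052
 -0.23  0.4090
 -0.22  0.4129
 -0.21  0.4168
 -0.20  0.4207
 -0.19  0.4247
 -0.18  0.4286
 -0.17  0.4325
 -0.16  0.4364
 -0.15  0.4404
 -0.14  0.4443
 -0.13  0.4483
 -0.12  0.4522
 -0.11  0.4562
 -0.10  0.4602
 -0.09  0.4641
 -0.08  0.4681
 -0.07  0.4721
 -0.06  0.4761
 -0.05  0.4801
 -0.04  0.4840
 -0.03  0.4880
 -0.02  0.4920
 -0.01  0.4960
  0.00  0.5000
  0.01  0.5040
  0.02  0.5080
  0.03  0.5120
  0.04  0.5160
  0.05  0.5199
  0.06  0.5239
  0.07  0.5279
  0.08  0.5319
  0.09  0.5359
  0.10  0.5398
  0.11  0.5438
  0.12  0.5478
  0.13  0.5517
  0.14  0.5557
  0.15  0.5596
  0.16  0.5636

€36.67

T = 0.5;  σ√T = 0.3323
d₁ = [ln(300/305) + (0.007 − 0.012 + 0.47²/2)·0.5] / 0.3323 = [-0.0165 + 0.0527] / 0.3323 = 0.1089 which rounds to 0.11
d₂ = d₁ − σ√T = 0.1089 − 0.3323 = -0.2234 which rounds to -0.22
e^(−qT) = e^(−0.012·0.5) = 0.9940;  e^(−rT) = e^(−0.007·0.5) = 0.9965
N(d₁) = N(0.11) = 0.5438;  N(d₂) = N(-0.22) = 0.4129
C = 300·0.9940·0.5438 − 305·0.9965·0.4129 = 162.1612 − 125.4937 = 36.6674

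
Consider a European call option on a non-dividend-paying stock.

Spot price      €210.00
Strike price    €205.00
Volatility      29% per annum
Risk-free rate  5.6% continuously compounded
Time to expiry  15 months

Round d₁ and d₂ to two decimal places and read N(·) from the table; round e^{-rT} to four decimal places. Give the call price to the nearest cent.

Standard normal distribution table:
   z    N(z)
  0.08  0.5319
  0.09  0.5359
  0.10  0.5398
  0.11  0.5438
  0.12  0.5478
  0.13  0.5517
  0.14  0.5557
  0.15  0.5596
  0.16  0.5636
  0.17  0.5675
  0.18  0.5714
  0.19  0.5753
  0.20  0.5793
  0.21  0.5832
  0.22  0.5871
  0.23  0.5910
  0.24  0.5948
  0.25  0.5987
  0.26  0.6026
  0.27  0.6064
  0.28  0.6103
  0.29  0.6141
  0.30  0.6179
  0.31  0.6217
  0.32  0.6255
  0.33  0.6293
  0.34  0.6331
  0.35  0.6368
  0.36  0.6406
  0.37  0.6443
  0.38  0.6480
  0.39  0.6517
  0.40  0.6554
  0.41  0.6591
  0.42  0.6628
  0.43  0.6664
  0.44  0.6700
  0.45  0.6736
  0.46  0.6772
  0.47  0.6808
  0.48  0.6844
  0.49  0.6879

€36.00

σ√T = 0.29·√1.25 = 0.3242
d₁ = [ln(210/205) + (0.056 + 0.29²/2)·1.25] / 0.3242 = [0.0241 + 0.1226] / 0.3242 = 0.4523 ≈ 0.45
d₂ = d₁ − σ√T = 0.4523 − 0.3242 = 0.1281 ≈ 0.13
e^(−rT) = e^(−0.056·1.25) = 0.9324
N(d₁) = N(0.45) = 0.6736;  N(d₂) = N(0.13) = 0.5517
C = 210·0.6736 − 205·0.9324·0.5517 = 141.4560 − 105.4530 = 36.0030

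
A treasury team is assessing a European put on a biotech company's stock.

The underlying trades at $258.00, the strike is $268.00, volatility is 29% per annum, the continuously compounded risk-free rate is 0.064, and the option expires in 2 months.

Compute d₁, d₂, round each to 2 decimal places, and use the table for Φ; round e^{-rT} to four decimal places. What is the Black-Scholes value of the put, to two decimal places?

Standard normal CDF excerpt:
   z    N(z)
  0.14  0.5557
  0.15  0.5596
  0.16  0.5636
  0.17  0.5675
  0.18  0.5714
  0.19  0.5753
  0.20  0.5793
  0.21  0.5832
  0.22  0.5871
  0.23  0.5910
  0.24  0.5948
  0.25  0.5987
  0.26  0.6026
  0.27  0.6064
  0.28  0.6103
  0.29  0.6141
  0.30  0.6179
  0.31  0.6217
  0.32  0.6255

$16.42

σ√T = 0.29 × 0.4082 = 0.1184
d₁ = [ln(258/268) + (0.064 + 0.29²/2)·0.1667] / 0.1184 = [-0.0380 + 0.0177] / 0.1184 = -0.1719 ⇒ -0.17
d₂ = d₁ − σ√T = -0.1719 − 0.1184 = -0.2903 ⇒ -0.29
e^(−rT) = e^(−0.064·0.1667) = 0.9894
P = 268·0.9894·N(0.29) − 258·N(0.17) = 268·0.9894·0.6141 − 258·0.5675 = 162.8343 − 146.4150 = 16.4193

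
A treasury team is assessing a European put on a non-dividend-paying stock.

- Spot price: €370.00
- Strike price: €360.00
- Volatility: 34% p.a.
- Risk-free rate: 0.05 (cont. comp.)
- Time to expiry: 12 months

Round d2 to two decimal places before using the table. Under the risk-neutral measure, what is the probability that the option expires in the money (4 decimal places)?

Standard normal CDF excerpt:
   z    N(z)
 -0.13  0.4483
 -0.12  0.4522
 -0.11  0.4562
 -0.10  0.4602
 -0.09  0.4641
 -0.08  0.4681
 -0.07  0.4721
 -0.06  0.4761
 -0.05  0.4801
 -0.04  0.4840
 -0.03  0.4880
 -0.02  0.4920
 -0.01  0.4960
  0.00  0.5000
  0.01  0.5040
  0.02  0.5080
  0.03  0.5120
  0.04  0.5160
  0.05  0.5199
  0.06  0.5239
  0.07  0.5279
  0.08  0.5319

0.4761

σ√T = 0.34 × 1.0000 = 0.3400
d₁ = [ln(370/360) + (0.05 + 0.34²/2)·1] / 0.3400 = [0.0274 + 0.1078] / 0.3400 = 0.3976 which rounds to 0.40
d₂ = d₁ − σ√T = 0.3976 − 0.3400 = 0.0576 which rounds to 0.06
Pr(exercise) under Q = N(−d₂) = N(-0.06) = 0.4761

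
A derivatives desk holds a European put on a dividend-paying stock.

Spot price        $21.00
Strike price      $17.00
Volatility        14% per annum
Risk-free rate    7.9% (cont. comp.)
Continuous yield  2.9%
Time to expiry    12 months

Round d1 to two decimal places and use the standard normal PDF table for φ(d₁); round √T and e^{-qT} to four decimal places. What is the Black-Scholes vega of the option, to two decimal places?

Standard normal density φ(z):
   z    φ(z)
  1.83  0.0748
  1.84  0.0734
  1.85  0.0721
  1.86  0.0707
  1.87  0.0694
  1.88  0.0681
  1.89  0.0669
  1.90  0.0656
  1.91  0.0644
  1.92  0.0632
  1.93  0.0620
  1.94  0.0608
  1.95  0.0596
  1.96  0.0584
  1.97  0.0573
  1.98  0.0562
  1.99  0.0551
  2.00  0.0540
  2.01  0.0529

1.24

σ√T = 0.14·√1 = 0.1400
d₁ = [ln(21/17) + (0.079 − 0.029 + 0.14²/2)·1] / 0.1400 = [0.2113 + 0.0598] / 0.1400 = 1.9365 ⇒ 1.94
√T = √1 = 1.0000
φ(d₁) = φ(1.94) = 0.0608
exp(−qT) = exp(−0.029·1) = 0.9714
vega = S·exp(−qT)·φ(d₁)·√T = 21·0.9714·0.0608·1.0000 = 1.2403
(The call has the same vega.)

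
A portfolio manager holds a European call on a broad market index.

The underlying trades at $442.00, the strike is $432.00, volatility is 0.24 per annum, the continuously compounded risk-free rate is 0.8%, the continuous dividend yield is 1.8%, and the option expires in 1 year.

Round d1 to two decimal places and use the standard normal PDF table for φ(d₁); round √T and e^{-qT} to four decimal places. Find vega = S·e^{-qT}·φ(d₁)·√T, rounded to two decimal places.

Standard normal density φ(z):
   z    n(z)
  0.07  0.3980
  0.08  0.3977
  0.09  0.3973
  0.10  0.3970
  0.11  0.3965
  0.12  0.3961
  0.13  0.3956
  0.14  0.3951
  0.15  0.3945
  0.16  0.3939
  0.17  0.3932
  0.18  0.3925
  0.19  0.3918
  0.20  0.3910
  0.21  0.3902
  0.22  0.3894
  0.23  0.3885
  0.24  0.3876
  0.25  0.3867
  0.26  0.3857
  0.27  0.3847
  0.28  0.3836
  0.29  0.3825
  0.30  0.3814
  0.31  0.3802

170.70

σ√T = 0.24·√1 = 0.2400
d₁ = [ln(442/432) + (0.008 − 0.018 + ½·0.24²)·1] / (σ√T) = (0.0229 + 0.0188) / 0.2400 = 0.1737 ⇒ 0.17
√T = √1 = 1.0000
φ(d₁) = φ(0.17) = 0.3932
exp(−qT) = exp(−0.018·1) = 0.9822
vega = S·exp(−qT)·φ(d₁)·√T = 442·0.9822·0.3932·1.0000 = 170.7009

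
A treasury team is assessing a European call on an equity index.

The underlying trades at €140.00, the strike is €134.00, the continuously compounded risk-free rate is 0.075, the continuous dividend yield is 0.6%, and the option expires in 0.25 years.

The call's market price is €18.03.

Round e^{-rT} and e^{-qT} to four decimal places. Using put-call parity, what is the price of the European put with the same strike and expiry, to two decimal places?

€9.75

exp(−qT) = exp(−0.006·0.25) = 0.9985;  exp(−rT) = exp(−0.075·0.25) = 0.9814
Put-call parity: C − P = S·e^(−qT) − K·e^(−rT) = 140·0.9985 − 134·0.9814 = 139.7900 − 131.5076 = 8.2824
P = C − (C − P) = 18.03 − (8.2824) = 9.7476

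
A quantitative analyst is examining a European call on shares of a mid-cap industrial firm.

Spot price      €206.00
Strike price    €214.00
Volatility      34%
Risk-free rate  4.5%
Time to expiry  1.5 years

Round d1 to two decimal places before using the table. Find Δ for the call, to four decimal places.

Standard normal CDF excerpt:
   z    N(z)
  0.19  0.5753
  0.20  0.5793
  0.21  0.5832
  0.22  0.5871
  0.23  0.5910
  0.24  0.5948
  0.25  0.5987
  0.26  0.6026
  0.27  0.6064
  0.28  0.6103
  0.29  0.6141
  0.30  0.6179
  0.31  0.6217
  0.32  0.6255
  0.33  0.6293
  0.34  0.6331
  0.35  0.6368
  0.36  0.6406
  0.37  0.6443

0.6103

σ√T = 0.34·√1.5 = 0.4164
d₁ = [ln(206/214) + (0.045 + 0.34²/2)·1.5] / 0.4164 = [-0.0381 + 0.1542] / 0.4164 = 0.2788 → 0.28
N(d₁) = N(0.28) = 0.6103
Δ_call = N(d₁) = 0.6103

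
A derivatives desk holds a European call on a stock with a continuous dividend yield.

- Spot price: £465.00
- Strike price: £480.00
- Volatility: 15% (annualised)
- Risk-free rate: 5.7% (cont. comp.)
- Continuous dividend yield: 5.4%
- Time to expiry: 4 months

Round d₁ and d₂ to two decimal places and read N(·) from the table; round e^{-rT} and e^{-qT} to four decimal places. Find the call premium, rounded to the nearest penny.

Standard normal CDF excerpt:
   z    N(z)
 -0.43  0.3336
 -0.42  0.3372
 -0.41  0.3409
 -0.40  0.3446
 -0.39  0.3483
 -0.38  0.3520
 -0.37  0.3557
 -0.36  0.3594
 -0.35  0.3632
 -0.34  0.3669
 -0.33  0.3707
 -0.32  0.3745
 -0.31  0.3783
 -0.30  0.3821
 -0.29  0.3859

£10.48

σ√T = 0.15 × 0.5774 = 0.0866
d₁ = [ln(465/480) + (0.057 − 0.054 + 0.15²/2)·0.3333] / 0.0866 = [-0.0317 + 0.0048] / 0.0866 = -0.3118 which rounds to -0.31
d₂ = d₁ − σ√T = -0.3118 − 0.0866 = -0.3984 which rounds to -0.40
e^(−qT) = e^(−0.054·0.3333) = 0.9822;  e^(−rT) = e^(−0.057·0.3333) = 0.9812
C = 465·0.9822·N(-0.31) − 480·0.9812·N(-0.40) = 465·0.9822·0.3783 − 480·0.9812·0.3446 = 172.7783 − 162.2983 = 10.4800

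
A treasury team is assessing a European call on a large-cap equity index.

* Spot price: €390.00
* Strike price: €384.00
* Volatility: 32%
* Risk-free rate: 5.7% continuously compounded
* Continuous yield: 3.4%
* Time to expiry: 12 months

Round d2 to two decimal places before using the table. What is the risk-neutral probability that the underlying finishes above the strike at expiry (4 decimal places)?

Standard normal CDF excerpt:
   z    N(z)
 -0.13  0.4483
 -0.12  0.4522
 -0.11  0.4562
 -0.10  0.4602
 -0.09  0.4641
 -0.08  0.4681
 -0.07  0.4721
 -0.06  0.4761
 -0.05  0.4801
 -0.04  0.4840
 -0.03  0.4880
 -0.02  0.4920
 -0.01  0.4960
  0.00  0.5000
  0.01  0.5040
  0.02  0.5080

T = 1;  σ√T = 0.3200
ln(S/K) + (r − q + σ²/2)T = ln(390/384) + (0.057 − 0.034 + 0.32²/2)·1 = 0.0155 + 0.0742 = 0.0897
d₁ = 0.0897 / 0.3200 = 0.2803 which rounds to 0.28
d₂ = d₁ − σ√T = 0.2803 − 0.3200 = -0.0397 which rounds to -0.04
Risk-neutral Pr[S_T > K] = N(d₂) = N(-0.04) = 0.4840

0.4840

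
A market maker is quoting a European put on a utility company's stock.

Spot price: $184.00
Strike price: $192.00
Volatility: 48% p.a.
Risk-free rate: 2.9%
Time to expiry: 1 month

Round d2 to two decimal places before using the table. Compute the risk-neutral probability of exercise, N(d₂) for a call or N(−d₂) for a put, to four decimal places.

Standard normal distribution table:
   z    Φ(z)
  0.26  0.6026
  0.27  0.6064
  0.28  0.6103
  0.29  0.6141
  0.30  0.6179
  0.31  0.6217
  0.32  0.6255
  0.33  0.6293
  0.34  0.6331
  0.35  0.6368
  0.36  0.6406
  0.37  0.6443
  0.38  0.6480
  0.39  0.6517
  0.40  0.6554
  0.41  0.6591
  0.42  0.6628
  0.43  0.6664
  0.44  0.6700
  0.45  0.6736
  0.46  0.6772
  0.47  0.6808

σ√T = 0.48·√0.08333 = 0.1386
d₁ = [ln(184/192) + (0.029 + 0.48²/2)·0.08333] / 0.1386 = [-0.0426 + 0.0120] / 0.1386 = -0.2204 → -0.22
d₂ = d₁ − σ√T = -0.2204 − 0.1386 = -0.3590 → -0.36
Risk-neutral Pr[S_T < K] = N(−d₂) = N(0.36) = 0.6406

0.6406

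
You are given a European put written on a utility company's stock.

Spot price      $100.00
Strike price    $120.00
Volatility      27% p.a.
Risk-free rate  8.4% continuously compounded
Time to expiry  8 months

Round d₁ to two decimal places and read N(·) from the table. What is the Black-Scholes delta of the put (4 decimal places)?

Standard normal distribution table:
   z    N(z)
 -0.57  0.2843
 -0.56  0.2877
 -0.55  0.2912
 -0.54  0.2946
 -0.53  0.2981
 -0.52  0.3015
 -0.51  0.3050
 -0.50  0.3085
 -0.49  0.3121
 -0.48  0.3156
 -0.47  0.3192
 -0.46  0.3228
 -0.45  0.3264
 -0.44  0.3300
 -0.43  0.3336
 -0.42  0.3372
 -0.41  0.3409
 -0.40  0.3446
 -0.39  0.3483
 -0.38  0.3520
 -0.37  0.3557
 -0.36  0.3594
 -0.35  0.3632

σ√T = 0.27 × 0.8165 = 0.2205
d₁ = [ln(100/120) + (0.084 + 0.27²/2)·0.6667] / 0.2205 = [-0.1823 + 0.0803] / 0.2205 = -0.4628 ≈ -0.46
N(d₁) = N(-0.46) = 0.3228
Δ_put = N(d₁) − 1 = 0.3228 − 1 = -0.6772

-0.6772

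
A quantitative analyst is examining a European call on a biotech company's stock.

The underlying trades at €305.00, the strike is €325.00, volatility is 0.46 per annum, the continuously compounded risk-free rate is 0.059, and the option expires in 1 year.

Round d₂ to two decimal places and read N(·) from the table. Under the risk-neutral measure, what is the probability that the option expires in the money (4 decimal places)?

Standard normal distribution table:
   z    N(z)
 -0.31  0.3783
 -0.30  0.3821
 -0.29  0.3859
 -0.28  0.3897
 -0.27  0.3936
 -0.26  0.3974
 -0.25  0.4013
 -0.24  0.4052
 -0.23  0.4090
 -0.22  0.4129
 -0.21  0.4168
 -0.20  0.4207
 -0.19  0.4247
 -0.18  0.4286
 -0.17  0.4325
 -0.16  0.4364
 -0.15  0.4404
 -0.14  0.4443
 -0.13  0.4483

0.4052

T = 1;  σ√T = 0.4600
ln(S/K) + (r + σ²/2)T = ln(305/325) + (0.059 + 0.46²/2)·1 = -0.0635 + 0.1648 = 0.1013
d₁ = 0.1013 / 0.4600 = 0.2202 ⇒ 0.22
d₂ = d₁ − σ√T = 0.2202 − 0.4600 = -0.2398 ⇒ -0.24
Risk-neutral Pr[S_T > K] = N(d₂) = N(-0.24) = 0.4052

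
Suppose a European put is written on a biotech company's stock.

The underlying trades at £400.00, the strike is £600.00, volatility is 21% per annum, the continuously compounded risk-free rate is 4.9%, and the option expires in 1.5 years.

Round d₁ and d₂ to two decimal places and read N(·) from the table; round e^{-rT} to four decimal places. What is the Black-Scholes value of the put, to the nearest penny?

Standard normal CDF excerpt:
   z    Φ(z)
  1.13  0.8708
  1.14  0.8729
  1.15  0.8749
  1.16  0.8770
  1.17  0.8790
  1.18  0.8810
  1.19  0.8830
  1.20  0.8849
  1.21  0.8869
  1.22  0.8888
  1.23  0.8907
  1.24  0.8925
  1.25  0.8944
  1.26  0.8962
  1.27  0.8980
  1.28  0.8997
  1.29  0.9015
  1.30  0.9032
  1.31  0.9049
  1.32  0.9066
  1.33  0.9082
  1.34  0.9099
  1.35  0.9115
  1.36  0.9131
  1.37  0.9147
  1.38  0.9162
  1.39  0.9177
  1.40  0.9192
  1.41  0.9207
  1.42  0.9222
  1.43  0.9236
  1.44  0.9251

T = 1.5;  σ√T = 0.2572
ln(S/K) + (r + σ²/2)T = ln(400/600) + (0.049 + 0.21²/2)·1.5 = -0.4055 + 0.1066 = -0.2989
d₁ = -0.2989 / 0.2572 = -1.1621 which rounds to -1.16
d₂ = d₁ − σ√T = -1.1621 − 0.2572 = -1.4193 which rounds to -1.42
e^(−rT) = e^(−0.049·1.5) = 0.9291
N(−d₂) = N(1.42) = 0.9222;  N(−d₁) = N(1.16) = 0.8770
P = 600·0.9291·0.9222 − 400·0.8770 = 514.0896 − 350.8000 = 163.2896

£163.29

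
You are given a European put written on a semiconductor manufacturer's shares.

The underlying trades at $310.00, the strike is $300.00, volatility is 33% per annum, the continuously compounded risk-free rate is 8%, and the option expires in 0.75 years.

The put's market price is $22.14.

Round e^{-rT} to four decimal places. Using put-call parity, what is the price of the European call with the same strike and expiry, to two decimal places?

exp(−rT) = exp(−0.08·0.75) = 0.9418
Put-call parity: C − P = S − K·e^(−rT) = 310 − 300·0.9418 = 310 − 282.5400 = 27.4600
C = P + (C − P) = 22.14 + (27.4600) = 49.6000

$49.60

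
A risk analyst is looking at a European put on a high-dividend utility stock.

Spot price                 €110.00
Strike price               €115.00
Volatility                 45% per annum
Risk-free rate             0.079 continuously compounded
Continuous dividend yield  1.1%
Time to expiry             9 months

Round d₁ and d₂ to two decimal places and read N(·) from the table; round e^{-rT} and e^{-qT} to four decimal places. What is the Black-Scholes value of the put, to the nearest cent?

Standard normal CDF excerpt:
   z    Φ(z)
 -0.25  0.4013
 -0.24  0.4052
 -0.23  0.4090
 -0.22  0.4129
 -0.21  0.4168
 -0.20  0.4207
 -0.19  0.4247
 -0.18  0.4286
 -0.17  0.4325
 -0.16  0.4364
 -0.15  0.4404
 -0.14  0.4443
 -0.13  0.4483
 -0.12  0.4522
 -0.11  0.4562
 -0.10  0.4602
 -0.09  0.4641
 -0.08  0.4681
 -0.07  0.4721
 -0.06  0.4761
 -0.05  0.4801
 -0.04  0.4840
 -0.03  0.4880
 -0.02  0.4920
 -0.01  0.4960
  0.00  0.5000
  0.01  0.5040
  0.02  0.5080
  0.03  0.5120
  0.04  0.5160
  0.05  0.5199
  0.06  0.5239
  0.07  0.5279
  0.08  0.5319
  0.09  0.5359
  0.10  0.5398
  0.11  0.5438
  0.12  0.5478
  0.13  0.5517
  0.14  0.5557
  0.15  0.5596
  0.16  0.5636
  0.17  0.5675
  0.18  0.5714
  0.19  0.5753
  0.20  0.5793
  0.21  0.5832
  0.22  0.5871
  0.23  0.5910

σ√T = 0.45·√0.75 = 0.3897
ln(S/K) + (r − q + σ²/2)T = ln(110/115) + (0.079 − 0.011 + 0.45²/2)·0.75 = -0.0445 + 0.1269 = 0.0825
d₁ = 0.0825 / 0.3897 = 0.2117 which rounds to 0.21
d₂ = d₁ − σ√T = 0.2117 − 0.3897 = -0.1781 which rounds to -0.18
e^(−qT) = e^(−0.011·0.75) = 0.9918;  e^(−rT) = e^(−0.079·0.75) = 0.9425
P = 115·0.9425·N(0.18) − 110·0.9918·N(-0.21) = 115·0.9425·0.5714 − 110·0.9918·0.4168 = 61.9326 − 45.4720 = 16.4606

€16.46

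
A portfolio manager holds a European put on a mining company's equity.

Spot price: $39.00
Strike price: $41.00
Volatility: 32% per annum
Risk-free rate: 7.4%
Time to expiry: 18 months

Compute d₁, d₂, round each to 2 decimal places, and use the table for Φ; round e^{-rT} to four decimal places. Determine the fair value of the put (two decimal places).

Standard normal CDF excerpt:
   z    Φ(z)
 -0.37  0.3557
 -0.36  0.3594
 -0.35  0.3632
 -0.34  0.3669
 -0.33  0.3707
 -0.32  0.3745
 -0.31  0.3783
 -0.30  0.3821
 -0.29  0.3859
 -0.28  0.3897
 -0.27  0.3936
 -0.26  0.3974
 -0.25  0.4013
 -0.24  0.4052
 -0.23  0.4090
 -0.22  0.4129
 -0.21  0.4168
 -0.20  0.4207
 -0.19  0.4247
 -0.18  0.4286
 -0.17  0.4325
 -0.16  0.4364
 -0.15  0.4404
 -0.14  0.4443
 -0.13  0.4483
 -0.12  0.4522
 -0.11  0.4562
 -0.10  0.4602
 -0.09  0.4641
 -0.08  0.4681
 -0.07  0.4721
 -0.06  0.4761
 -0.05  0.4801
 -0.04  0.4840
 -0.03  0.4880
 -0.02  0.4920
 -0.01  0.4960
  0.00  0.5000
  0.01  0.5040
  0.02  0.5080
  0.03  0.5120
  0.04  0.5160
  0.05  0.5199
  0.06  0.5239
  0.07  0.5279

$4.77

σ√T = 0.32·√1.5 = 0.3919
d₁ = [ln(39/41) + (0.074 + ½·0.32²)·1.5] / (σ√T) = (-0.0500 + 0.1878) / 0.3919 = 0.3516 which rounds to 0.35
d₂ = 0.3516 − 0.3919 = -0.0403 which rounds to -0.04
e^(−rT) = e^(−0.074·1.5) = 0.8949
N(−d₂) = N(0.04) = 0.5160;  N(−d₁) = N(-0.35) = 0.3632
P = 41·0.8949·0.5160 − 39·0.3632 = 18.9325 − 14.1648 = 4.7677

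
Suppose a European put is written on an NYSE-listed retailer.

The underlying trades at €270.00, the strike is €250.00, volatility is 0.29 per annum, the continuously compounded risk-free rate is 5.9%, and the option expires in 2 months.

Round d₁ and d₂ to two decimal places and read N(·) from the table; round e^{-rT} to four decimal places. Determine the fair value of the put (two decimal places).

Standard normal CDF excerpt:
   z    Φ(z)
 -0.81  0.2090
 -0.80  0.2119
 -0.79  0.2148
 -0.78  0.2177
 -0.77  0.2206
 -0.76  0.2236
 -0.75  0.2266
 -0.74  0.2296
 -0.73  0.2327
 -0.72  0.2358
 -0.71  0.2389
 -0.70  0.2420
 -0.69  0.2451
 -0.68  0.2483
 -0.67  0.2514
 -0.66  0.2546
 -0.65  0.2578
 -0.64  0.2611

T = 0.1667;  σ√T = 0.1184
d₁ = [ln(270/250) + (0.059 + 0.29²/2)·0.1667] / 0.1184 = [0.0770 + 0.0168] / 0.1184 = 0.7923 ≈ 0.79
d₂ = d₁ − σ√T = 0.7923 − 0.1184 = 0.6739 ≈ 0.67
exp(−rT) = exp(−0.059·0.1667) = 0.9902
P = 250·0.9902·N(-0.67) − 270·N(-0.79) = 250·0.9902·0.2514 − 270·0.2148 = 62.2341 − 57.9960 = 4.2381

€4.24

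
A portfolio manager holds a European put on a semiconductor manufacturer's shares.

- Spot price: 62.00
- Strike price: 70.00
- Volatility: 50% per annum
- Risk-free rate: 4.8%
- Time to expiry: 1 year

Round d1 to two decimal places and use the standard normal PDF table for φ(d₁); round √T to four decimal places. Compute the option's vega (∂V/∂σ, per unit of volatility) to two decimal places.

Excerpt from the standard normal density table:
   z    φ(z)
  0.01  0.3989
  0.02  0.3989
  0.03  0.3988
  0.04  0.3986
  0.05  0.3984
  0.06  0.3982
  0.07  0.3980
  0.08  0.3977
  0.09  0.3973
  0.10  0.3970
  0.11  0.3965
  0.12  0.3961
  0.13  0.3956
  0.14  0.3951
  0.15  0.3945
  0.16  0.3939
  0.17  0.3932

24.61

σ√T = 0.5·√1 = 0.5000
ln(S/K) + (r + σ²/2)T = ln(62/70) + (0.048 + 0.5²/2)·1 = -0.1214 + 0.1730 = 0.0516
d₁ = 0.0516 / 0.5000 = 0.1033 ≈ 0.10
√T = √1 = 1.0000
φ(d₁) = φ(0.10) = 0.3970
vega = S·φ(d₁)·√T = 62·0.3970·1.0000 = 24.6140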